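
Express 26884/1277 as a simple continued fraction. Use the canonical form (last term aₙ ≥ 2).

26884 = 21·1277 + 67
1277 = 19·67 + 4
67 = 16·4 + 3
4 = 1·3 + 1
3 = 3·1 + 0  (stop)
So 26884/1277 = [21; 19, 16, 1, 3].

[21; 19, 16, 1, 3]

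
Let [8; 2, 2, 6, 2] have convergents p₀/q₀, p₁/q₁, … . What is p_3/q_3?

Using pₖ = aₖpₖ₋₁ + pₖ₋₂, qₖ = aₖqₖ₋₁ + qₖ₋₂ (with p₋₁=1, p₋₂=0, q₋₁=0, q₋₂=1):
  k=0: a=8, p=8, q=1
  k=1: a=2, p=17, q=2
  k=2: a=2, p=42, q=5
  k=3: a=6, p=269, q=32

269/32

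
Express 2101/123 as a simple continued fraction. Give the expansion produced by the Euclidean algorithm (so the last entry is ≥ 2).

2101 = 17·123 + 10
123 = 12·10 + 3
10 = 3·3 + 1
3 = 3·1 + 0  (stop)
So 2101/123 = [17; 12, 3, 3].

[17; 12, 3, 3]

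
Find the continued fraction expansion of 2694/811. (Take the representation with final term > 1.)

[3; 3, 9, 3, 9]

2694 = 3×811 + 261
811 = 3×261 + 28
261 = 9×28 + 9
28 = 3×9 + 1
9 = 9×1 + 0  (stop)
So 2694/811 = [3; 3, 9, 3, 9].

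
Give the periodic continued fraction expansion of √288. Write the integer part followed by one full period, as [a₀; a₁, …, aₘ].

a₀ = ⌊√288⌋ = 16.
With m₀=0, d₀=1 and mₖ₊₁ = dₖaₖ − mₖ, dₖ₊₁ = (n − mₖ₊₁²)/dₖ, aₖ₊₁ = ⌊(a₀+mₖ₊₁)/dₖ₊₁⌋:
  k=1: m=16, d=32, a=1
  k=2: m=16, d=1, a=32
d=1 and a=2a₀=32 at k=2, so the next step gives (m, d) = (16, 32) again — its k=1 value — and the period has length 2.

[16; 1, 32]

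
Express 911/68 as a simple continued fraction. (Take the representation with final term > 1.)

911 = 13×68 + 27
68 = 2×27 + 14
27 = 1×14 + 13
14 = 1×13 + 1
13 = 13×1 + 0  (stop)
So 911/68 = [13; 2, 1, 1, 13].

[13; 2, 1, 1, 13]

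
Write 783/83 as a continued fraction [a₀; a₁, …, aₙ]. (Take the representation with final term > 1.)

[9; 2, 3, 3, 1, 2]

783 = 9*83 + 36
83 = 2*36 + 11
36 = 3*11 + 3
11 = 3*3 + 2
3 = 1*2 + 1
2 = 2*1 + 0  (stop)
So 783/83 = [9; 2, 3, 3, 1, 2].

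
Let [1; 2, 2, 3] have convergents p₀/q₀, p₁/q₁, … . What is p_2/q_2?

7/5

Using pₖ = aₖpₖ₋₁ + pₖ₋₂, qₖ = aₖqₖ₋₁ + qₖ₋₂ (with p₋₁=1, p₋₂=0, q₋₁=0, q₋₂=1):
  k=0: a=1, p=1, q=1
  k=1: a=2, p=3, q=2
  k=2: a=2, p=7, q=5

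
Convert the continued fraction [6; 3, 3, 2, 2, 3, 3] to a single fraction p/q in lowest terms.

Using pₖ = aₖpₖ₋₁ + pₖ₋₂ and qₖ = aₖqₖ₋₁ + qₖ₋₂:
  k=0: a=6, p=6, q=1
  k=1: a=3, p=19, q=3
  k=2: a=3, p=63, q=10
  k=3: a=2, p=145, q=23
  k=4: a=2, p=353, q=56
  k=5: a=3, p=1204, q=191
  k=6: a=3, p=3965, q=629

3965/629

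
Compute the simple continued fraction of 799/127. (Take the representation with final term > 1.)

799 = 6*127 + 37
127 = 3*37 + 16
37 = 2*16 + 5
16 = 3*5 + 1
5 = 5*1 + 0  (stop)
So 799/127 = [6; 3, 2, 3, 5].

[6; 3, 2, 3, 5]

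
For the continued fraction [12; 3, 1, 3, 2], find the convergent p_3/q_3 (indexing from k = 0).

Using pₖ = aₖpₖ₋₁ + pₖ₋₂, qₖ = aₖqₖ₋₁ + qₖ₋₂ (with p₋₁=1, p₋₂=0, q₋₁=0, q₋₂=1):
  k=0: a=12, p=12, q=1
  k=1: a=3, p=37, q=3
  k=2: a=1, p=49, q=4
  k=3: a=3, p=184, q=15

184/15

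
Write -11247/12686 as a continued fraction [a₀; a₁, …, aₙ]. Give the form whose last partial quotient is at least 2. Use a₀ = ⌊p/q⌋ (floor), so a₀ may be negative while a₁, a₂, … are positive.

[-1; 8, 1, 4, 2, 3, 12, 3]

-11247 = -1·12686 + 1439
12686 = 8·1439 + 1174
1439 = 1·1174 + 265
1174 = 4·265 + 114
265 = 2·114 + 37
114 = 3·37 + 3
37 = 12·3 + 1
3 = 3·1 + 0  (stop)
So -11247/12686 = [-1; 8, 1, 4, 2, 3, 12, 3].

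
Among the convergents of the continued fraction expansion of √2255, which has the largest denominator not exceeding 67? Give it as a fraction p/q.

1757/37

√2255 = [47; 2, 18, 2, 94, …] (period length 4).
Convergents:
  p_0/q_0 = 47/1
  p_1/q_1 = 95/2
  p_2/q_2 = 1757/37
  p_3/q_3 = 3609/76
q_2 = 37 ≤ 67 < 76 = q_3, so the answer is 1757/37.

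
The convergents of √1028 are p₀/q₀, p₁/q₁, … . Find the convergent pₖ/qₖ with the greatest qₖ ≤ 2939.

√1028 = [32; 16, 64, …] (period length 2).
Convergents:
  p_0/q_0 = 32/1
  p_1/q_1 = 513/16
  p_2/q_2 = 32864/1025
  p_3/q_3 = 526337/16416
q_2 = 1025 ≤ 2939 < 16416 = q_3, so the answer is 32864/1025.

32864/1025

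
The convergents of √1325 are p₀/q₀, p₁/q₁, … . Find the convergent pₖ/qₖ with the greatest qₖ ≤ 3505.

66249/1820

√1325 = [36; 2, 2, 72, …] (period length 3).
Convergents:
  p_0/q_0 = 36/1
  p_1/q_1 = 73/2
  p_2/q_2 = 182/5
  p_3/q_3 = 13177/362
  p_4/q_4 = 26536/729
  p_5/q_5 = 66249/1820
  p_6/q_6 = 4796464/131769
q_5 = 1820 ≤ 3505 < 131769 = q_6, so the answer is 66249/1820.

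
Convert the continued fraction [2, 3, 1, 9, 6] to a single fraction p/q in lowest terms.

537/238

Fold from the inside: start with 6/1.
  9 + 1/6 = 55/6
  1 + 6/55 = 61/55
  3 + 55/61 = 238/61
  2 + 61/238 = 537/238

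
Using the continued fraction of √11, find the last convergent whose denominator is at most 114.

√11 = [3; 3, 6, …] (period length 2).
Convergents:
  p_0/q_0 = 3/1
  p_1/q_1 = 10/3
  p_2/q_2 = 63/19
  p_3/q_3 = 199/60
  p_4/q_4 = 1257/379
q_3 = 60 ≤ 114 < 379 = q_4, so the answer is 199/60.

199/60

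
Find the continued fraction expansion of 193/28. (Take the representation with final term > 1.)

193 = 6·28 + 25
28 = 1·25 + 3
25 = 8·3 + 1
3 = 3·1 + 0  (stop)
So 193/28 = [6; 1, 8, 3].

[6; 1, 8, 3]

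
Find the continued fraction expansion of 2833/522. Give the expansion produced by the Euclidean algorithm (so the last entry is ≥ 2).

2833 = 5×522 + 223
522 = 2×223 + 76
223 = 2×76 + 71
76 = 1×71 + 5
71 = 14×5 + 1
5 = 5×1 + 0  (stop)
So 2833/522 = [5; 2, 2, 1, 14, 5].

[5; 2, 2, 1, 14, 5]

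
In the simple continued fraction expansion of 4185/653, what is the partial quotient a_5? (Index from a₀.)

4185 = 6·653 + 267   →  a_0 = 6
653 = 2·267 + 119   →  a_1 = 2
267 = 2·119 + 29   →  a_2 = 2
119 = 4·29 + 3   →  a_3 = 4
29 = 9·3 + 2   →  a_4 = 9
3 = 1·2 + 1   →  a_5 = 1

1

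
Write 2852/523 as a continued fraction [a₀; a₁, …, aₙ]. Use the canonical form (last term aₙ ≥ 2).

[5; 2, 4, 1, 5, 8]

2852 = 5·523 + 237
523 = 2·237 + 49
237 = 4·49 + 41
49 = 1·41 + 8
41 = 5·8 + 1
8 = 8·1 + 0  (stop)
So 2852/523 = [5; 2, 4, 1, 5, 8].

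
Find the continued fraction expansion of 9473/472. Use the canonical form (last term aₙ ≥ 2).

9473 = 20×472 + 33
472 = 14×33 + 10
33 = 3×10 + 3
10 = 3×3 + 1
3 = 3×1 + 0  (stop)
So 9473/472 = [20; 14, 3, 3, 3].

[20; 14, 3, 3, 3]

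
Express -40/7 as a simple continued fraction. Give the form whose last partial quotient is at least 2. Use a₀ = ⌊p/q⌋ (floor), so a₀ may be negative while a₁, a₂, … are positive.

[-6; 3, 2]

-40 = -6·7 + 2
7 = 3·2 + 1
2 = 2·1 + 0  (stop)
So -40/7 = [-6; 3, 2].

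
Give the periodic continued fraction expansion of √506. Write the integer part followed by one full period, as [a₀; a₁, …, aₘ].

[22; 2, 44]

a₀ = ⌊√506⌋ = 22.
With m₀=0, d₀=1 and mₖ₊₁ = dₖaₖ − mₖ, dₖ₊₁ = (n − mₖ₊₁²)/dₖ, aₖ₊₁ = ⌊(a₀+mₖ₊₁)/dₖ₊₁⌋:
  k=1: m=22, d=22, a=2
  k=2: m=22, d=1, a=44
d=1 and a=2a₀=44 at k=2, so the next step gives (m, d) = (22, 22) again — its k=1 value — and the period has length 2.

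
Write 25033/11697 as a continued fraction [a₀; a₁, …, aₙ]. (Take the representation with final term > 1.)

[2; 7, 7, 3, 6, 2, 5]

25033 = 2*11697 + 1639
11697 = 7*1639 + 224
1639 = 7*224 + 71
224 = 3*71 + 11
71 = 6*11 + 5
11 = 2*5 + 1
5 = 5*1 + 0  (stop)
So 25033/11697 = [2; 7, 7, 3, 6, 2, 5].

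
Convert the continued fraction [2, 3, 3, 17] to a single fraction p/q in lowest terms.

398/173

Using pₖ = aₖpₖ₋₁ + pₖ₋₂ and qₖ = aₖqₖ₋₁ + qₖ₋₂:
  k=0: a=2, p=2, q=1
  k=1: a=3, p=7, q=3
  k=2: a=3, p=23, q=10
  k=3: a=17, p=398, q=173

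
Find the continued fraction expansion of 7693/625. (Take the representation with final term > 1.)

7693 = 12·625 + 193
625 = 3·193 + 46
193 = 4·46 + 9
46 = 5·9 + 1
9 = 9·1 + 0  (stop)
So 7693/625 = [12; 3, 4, 5, 9].

[12; 3, 4, 5, 9]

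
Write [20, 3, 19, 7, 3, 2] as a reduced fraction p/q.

Fold from the inside: start with 2/1.
  3 + 1/2 = 7/2
  7 + 2/7 = 51/7
  19 + 7/51 = 976/51
  3 + 51/976 = 2979/976
  20 + 976/2979 = 60556/2979

60556/2979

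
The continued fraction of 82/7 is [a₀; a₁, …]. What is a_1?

1

82 = 11·7 + 5   →  a_0 = 11
7 = 1·5 + 2   →  a_1 = 1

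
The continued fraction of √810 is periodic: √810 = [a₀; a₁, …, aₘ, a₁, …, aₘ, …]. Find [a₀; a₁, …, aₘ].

a₀ = ⌊√810⌋ = 28.

[28; 2, 5, 1, 4, 1, 5, 2, 56]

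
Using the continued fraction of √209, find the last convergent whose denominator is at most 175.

1171/81

√209 = [14; 2, 5, 3, 2, 3, 5, 2, 28, …] (period length 8).
Convergents:
  p_0/q_0 = 14/1
  p_1/q_1 = 29/2
  p_2/q_2 = 159/11
  p_3/q_3 = 506/35
  p_4/q_4 = 1171/81
  p_5/q_5 = 4019/278
q_4 = 81 ≤ 175 < 278 = q_5, so the answer is 1171/81.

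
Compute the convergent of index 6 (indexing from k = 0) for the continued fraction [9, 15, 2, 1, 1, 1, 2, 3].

Using pₖ = aₖpₖ₋₁ + pₖ₋₂, qₖ = aₖqₖ₋₁ + qₖ₋₂ (with p₋₁=1, p₋₂=0, q₋₁=0, q₋₂=1):
  k=0: a=9, p=9, q=1
  k=1: a=15, p=136, q=15
  k=2: a=2, p=281, q=31
  k=3: a=1, p=417, q=46
  k=4: a=1, p=698, q=77
  k=5: a=1, p=1115, q=123
  k=6: a=2, p=2928, q=323

2928/323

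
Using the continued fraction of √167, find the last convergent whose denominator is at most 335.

√167 = [12; 1, 11, 1, 24, …] (period length 4).
Convergents:
  p_0/q_0 = 12/1
  p_1/q_1 = 13/1
  p_2/q_2 = 155/12
  p_3/q_3 = 168/13
  p_4/q_4 = 4187/324
  p_5/q_5 = 4355/337
q_4 = 324 ≤ 335 < 337 = q_5, so the answer is 4187/324.

4187/324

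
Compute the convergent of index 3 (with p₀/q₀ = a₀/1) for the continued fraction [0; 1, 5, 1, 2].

6/7

Using pₖ = aₖpₖ₋₁ + pₖ₋₂, qₖ = aₖqₖ₋₁ + qₖ₋₂ (with p₋₁=1, p₋₂=0, q₋₁=0, q₋₂=1):
  k=0: a=0, p=0, q=1
  k=1: a=1, p=1, q=1
  k=2: a=5, p=5, q=6
  k=3: a=1, p=6, q=7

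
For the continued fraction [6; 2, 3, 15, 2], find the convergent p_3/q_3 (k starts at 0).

Using pₖ = aₖpₖ₋₁ + pₖ₋₂, qₖ = aₖqₖ₋₁ + qₖ₋₂ (with p₋₁=1, p₋₂=0, q₋₁=0, q₋₂=1):
  k=0: a=6, p=6, q=1
  k=1: a=2, p=13, q=2
  k=2: a=3, p=45, q=7
  k=3: a=15, p=688, q=107

688/107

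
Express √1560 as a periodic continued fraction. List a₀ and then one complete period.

[39; 2, 78]

a₀ = ⌊√1560⌋ = 39.
With m₀=0, d₀=1 and mₖ₊₁ = dₖaₖ − mₖ, dₖ₊₁ = (n − mₖ₊₁²)/dₖ, aₖ₊₁ = ⌊(a₀+mₖ₊₁)/dₖ₊₁⌋:
  k=1: m=39, d=39, a=2
  k=2: m=39, d=1, a=78
d=1 and a=2a₀=78 at k=2, so the next step gives (m, d) = (39, 39) again — its k=1 value — and the period has length 2.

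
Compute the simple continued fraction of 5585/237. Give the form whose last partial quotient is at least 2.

[23; 1, 1, 3, 3, 10]

5585 = 23×237 + 134
237 = 1×134 + 103
134 = 1×103 + 31
103 = 3×31 + 10
31 = 3×10 + 1
10 = 10×1 + 0  (stop)
So 5585/237 = [23; 1, 1, 3, 3, 10].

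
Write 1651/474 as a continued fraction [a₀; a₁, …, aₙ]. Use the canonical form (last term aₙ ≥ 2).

[3; 2, 14, 3, 5]

1651 = 3*474 + 229
474 = 2*229 + 16
229 = 14*16 + 5
16 = 3*5 + 1
5 = 5*1 + 0  (stop)
So 1651/474 = [3; 2, 14, 3, 5].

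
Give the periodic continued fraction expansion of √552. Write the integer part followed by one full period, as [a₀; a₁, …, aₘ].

[23; 2, 46]

a₀ = ⌊√552⌋ = 23.
With m₀=0, d₀=1 and mₖ₊₁ = dₖaₖ − mₖ, dₖ₊₁ = (n − mₖ₊₁²)/dₖ, aₖ₊₁ = ⌊(a₀+mₖ₊₁)/dₖ₊₁⌋:
  k=1: m=23, d=23, a=2
  k=2: m=23, d=1, a=46
d=1 and a=2a₀=46 at k=2, so the next step gives (m, d) = (23, 23) again — its k=1 value — and the period has length 2.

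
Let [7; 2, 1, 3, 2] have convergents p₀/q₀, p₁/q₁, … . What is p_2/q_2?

22/3

Using pₖ = aₖpₖ₋₁ + pₖ₋₂, qₖ = aₖqₖ₋₁ + qₖ₋₂ (with p₋₁=1, p₋₂=0, q₋₁=0, q₋₂=1):
  k=0: a=7, p=7, q=1
  k=1: a=2, p=15, q=2
  k=2: a=1, p=22, q=3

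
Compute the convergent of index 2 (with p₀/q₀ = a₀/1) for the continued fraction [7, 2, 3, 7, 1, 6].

52/7

Using pₖ = aₖpₖ₋₁ + pₖ₋₂, qₖ = aₖqₖ₋₁ + qₖ₋₂ (with p₋₁=1, p₋₂=0, q₋₁=0, q₋₂=1):
  k=0: a=7, p=7, q=1
  k=1: a=2, p=15, q=2
  k=2: a=3, p=52, q=7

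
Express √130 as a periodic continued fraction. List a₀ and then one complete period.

a₀ = ⌊√130⌋ = 11.
With m₀=0, d₀=1 and mₖ₊₁ = dₖaₖ − mₖ, dₖ₊₁ = (n − mₖ₊₁²)/dₖ, aₖ₊₁ = ⌊(a₀+mₖ₊₁)/dₖ₊₁⌋:
  k=1: m=11, d=9, a=2
  k=2: m=7, d=9, a=2
  k=3: m=11, d=1, a=22
d=1 and a=2a₀=22 at k=3, so the next step gives (m, d) = (11, 9) again — its k=1 value — and the period has length 3.

[11; 2, 2, 22]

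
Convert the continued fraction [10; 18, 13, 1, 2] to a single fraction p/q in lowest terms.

7451/741

Fold from the inside: start with 2/1.
  1 + 1/2 = 3/2
  13 + 2/3 = 41/3
  18 + 3/41 = 741/41
  10 + 41/741 = 7451/741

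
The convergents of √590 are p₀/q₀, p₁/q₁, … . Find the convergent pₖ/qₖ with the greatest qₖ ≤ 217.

1676/69

√590 = [24; 3, 2, 4, 2, 3, 48, …] (period length 6).
Convergents:
  p_0/q_0 = 24/1
  p_1/q_1 = 73/3
  p_2/q_2 = 170/7
  p_3/q_3 = 753/31
  p_4/q_4 = 1676/69
  p_5/q_5 = 5781/238
q_4 = 69 ≤ 217 < 238 = q_5, so the answer is 1676/69.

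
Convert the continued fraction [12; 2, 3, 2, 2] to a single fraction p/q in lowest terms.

485/39

Fold from the inside: start with 2/1.
  2 + 1/2 = 5/2
  3 + 2/5 = 17/5
  2 + 5/17 = 39/17
  12 + 17/39 = 485/39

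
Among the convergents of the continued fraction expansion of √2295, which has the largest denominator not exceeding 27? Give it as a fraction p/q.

√2295 = [47; 1, 9, 1, 1, 1, 9, 1, 94, …] (period length 8).
Convergents:
  p_0/q_0 = 47/1
  p_1/q_1 = 48/1
  p_2/q_2 = 479/10
  p_3/q_3 = 527/11
  p_4/q_4 = 1006/21
  p_5/q_5 = 1533/32
q_4 = 21 ≤ 27 < 32 = q_5, so the answer is 1006/21.

1006/21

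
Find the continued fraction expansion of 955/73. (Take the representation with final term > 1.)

[13; 12, 6]

955 = 13·73 + 6
73 = 12·6 + 1
6 = 6·1 + 0  (stop)
So 955/73 = [13; 12, 6].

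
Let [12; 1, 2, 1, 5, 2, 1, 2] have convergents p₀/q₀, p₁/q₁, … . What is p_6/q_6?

930/73

Using pₖ = aₖpₖ₋₁ + pₖ₋₂, qₖ = aₖqₖ₋₁ + qₖ₋₂ (with p₋₁=1, p₋₂=0, q₋₁=0, q₋₂=1):
  k=0: a=12, p=12, q=1
  k=1: a=1, p=13, q=1
  k=2: a=2, p=38, q=3
  k=3: a=1, p=51, q=4
  k=4: a=5, p=293, q=23
  k=5: a=2, p=637, q=50
  k=6: a=1, p=930, q=73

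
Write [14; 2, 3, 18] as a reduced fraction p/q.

1847/128

Fold from the inside: start with 18/1.
  3 + 1/18 = 55/18
  2 + 18/55 = 128/55
  14 + 55/128 = 1847/128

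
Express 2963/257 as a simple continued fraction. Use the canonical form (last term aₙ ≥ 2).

[11; 1, 1, 8, 15]

2963 = 11*257 + 136
257 = 1*136 + 121
136 = 1*121 + 15
121 = 8*15 + 1
15 = 15*1 + 0  (stop)
So 2963/257 = [11; 1, 1, 8, 15].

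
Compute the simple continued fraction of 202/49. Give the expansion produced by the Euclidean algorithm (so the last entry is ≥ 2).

[4; 8, 6]

202 = 4×49 + 6
49 = 8×6 + 1
6 = 6×1 + 0  (stop)
So 202/49 = [4; 8, 6].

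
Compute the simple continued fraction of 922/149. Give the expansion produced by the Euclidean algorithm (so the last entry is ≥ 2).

922 = 6*149 + 28
149 = 5*28 + 9
28 = 3*9 + 1
9 = 9*1 + 0  (stop)
So 922/149 = [6; 5, 3, 9].

[6; 5, 3, 9]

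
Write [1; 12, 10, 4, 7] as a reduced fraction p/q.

3890/3593

Using pₖ = aₖpₖ₋₁ + pₖ₋₂ and qₖ = aₖqₖ₋₁ + qₖ₋₂:
  k=0: a=1, p=1, q=1
  k=1: a=12, p=13, q=12
  k=2: a=10, p=131, q=121
  k=3: a=4, p=537, q=496
  k=4: a=7, p=3890, q=3593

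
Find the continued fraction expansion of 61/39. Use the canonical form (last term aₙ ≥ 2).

61 = 1·39 + 22
39 = 1·22 + 17
22 = 1·17 + 5
17 = 3·5 + 2
5 = 2·2 + 1
2 = 2·1 + 0  (stop)
So 61/39 = [1; 1, 1, 3, 2, 2].

[1; 1, 1, 3, 2, 2]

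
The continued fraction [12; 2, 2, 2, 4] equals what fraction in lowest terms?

Fold from the inside: start with 4/1.
  2 + 1/4 = 9/4
  2 + 4/9 = 22/9
  2 + 9/22 = 53/22
  12 + 22/53 = 658/53

658/53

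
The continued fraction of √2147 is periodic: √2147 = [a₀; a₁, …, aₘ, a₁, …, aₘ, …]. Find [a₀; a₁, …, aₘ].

[46; 2, 1, 45, 1, 2, 92]

a₀ = ⌊√2147⌋ = 46.
With m₀=0, d₀=1 and mₖ₊₁ = dₖaₖ − mₖ, dₖ₊₁ = (n − mₖ₊₁²)/dₖ, aₖ₊₁ = ⌊(a₀+mₖ₊₁)/dₖ₊₁⌋:
  k=1: m=46, d=31, a=2
  k=2: m=16, d=61, a=1
  k=3: m=45, d=2, a=45
  k=4: m=45, d=61, a=1
  k=5: m=16, d=31, a=2
  k=6: m=46, d=1, a=92
d=1 and a=2a₀=92 at k=6, so the next step gives (m, d) = (46, 31) again — its k=1 value — and the period has length 6.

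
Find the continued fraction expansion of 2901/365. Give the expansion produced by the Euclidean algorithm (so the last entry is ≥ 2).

[7; 1, 18, 4, 1, 3]

2901 = 7×365 + 346
365 = 1×346 + 19
346 = 18×19 + 4
19 = 4×4 + 3
4 = 1×3 + 1
3 = 3×1 + 0  (stop)
So 2901/365 = [7; 1, 18, 4, 1, 3].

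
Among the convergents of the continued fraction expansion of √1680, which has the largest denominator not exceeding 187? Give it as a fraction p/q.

√1680 = [40; 1, 80, …] (period length 2).
Convergents:
  p_0/q_0 = 40/1
  p_1/q_1 = 41/1
  p_2/q_2 = 3320/81
  p_3/q_3 = 3361/82
  p_4/q_4 = 272200/6641
q_3 = 82 ≤ 187 < 6641 = q_4, so the answer is 3361/82.

3361/82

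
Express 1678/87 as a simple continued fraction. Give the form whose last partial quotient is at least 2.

[19; 3, 2, 12]

1678 = 19*87 + 25
87 = 3*25 + 12
25 = 2*12 + 1
12 = 12*1 + 0  (stop)
So 1678/87 = [19; 3, 2, 12].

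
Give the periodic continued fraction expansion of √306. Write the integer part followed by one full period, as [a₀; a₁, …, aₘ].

a₀ = ⌊√306⌋ = 17.
With m₀=0, d₀=1 and mₖ₊₁ = dₖaₖ − mₖ, dₖ₊₁ = (n − mₖ₊₁²)/dₖ, aₖ₊₁ = ⌊(a₀+mₖ₊₁)/dₖ₊₁⌋:
  k=1: m=17, d=17, a=2
  k=2: m=17, d=1, a=34
d=1 and a=2a₀=34 at k=2, so the next step gives (m, d) = (17, 17) again — its k=1 value — and the period has length 2.

[17; 2, 34]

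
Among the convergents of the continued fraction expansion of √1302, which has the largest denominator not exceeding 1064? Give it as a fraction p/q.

√1302 = [36; 12, 72, …] (period length 2).
Convergents:
  p_0/q_0 = 36/1
  p_1/q_1 = 433/12
  p_2/q_2 = 31212/865
  p_3/q_3 = 374977/10392
q_2 = 865 ≤ 1064 < 10392 = q_3, so the answer is 31212/865.

31212/865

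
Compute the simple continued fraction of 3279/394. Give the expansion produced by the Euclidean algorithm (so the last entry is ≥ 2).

[8; 3, 9, 1, 3, 3]

3279 = 8*394 + 127
394 = 3*127 + 13
127 = 9*13 + 10
13 = 1*10 + 3
10 = 3*3 + 1
3 = 3*1 + 0  (stop)
So 3279/394 = [8; 3, 9, 1, 3, 3].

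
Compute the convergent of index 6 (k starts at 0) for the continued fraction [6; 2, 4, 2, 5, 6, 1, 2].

5050/783

Using pₖ = aₖpₖ₋₁ + pₖ₋₂, qₖ = aₖqₖ₋₁ + qₖ₋₂ (with p₋₁=1, p₋₂=0, q₋₁=0, q₋₂=1):
  k=0: a=6, p=6, q=1
  k=1: a=2, p=13, q=2
  k=2: a=4, p=58, q=9
  k=3: a=2, p=129, q=20
  k=4: a=5, p=703, q=109
  k=5: a=6, p=4347, q=674
  k=6: a=1, p=5050, q=783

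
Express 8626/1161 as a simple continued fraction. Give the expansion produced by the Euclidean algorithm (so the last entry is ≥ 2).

[7; 2, 3, 16, 3, 3]

8626 = 7·1161 + 499
1161 = 2·499 + 163
499 = 3·163 + 10
163 = 16·10 + 3
10 = 3·3 + 1
3 = 3·1 + 0  (stop)
So 8626/1161 = [7; 2, 3, 16, 3, 3].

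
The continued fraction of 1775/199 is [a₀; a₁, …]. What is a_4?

3

1775 = 8·199 + 183   →  a_0 = 8
199 = 1·183 + 16   →  a_1 = 1
183 = 11·16 + 7   →  a_2 = 11
16 = 2·7 + 2   →  a_3 = 2
7 = 3·2 + 1   →  a_4 = 3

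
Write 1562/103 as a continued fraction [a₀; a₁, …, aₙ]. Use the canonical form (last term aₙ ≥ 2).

1562 = 15·103 + 17
103 = 6·17 + 1
17 = 17·1 + 0  (stop)
So 1562/103 = [15; 6, 17].

[15; 6, 17]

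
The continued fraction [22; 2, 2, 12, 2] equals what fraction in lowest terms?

Using pₖ = aₖpₖ₋₁ + pₖ₋₂ and qₖ = aₖqₖ₋₁ + qₖ₋₂:
  k=0: a=22, p=22, q=1
  k=1: a=2, p=45, q=2
  k=2: a=2, p=112, q=5
  k=3: a=12, p=1389, q=62
  k=4: a=2, p=2890, q=129

2890/129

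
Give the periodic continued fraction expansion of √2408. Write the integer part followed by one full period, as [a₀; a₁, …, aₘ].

a₀ = ⌊√2408⌋ = 49.
With m₀=0, d₀=1 and mₖ₊₁ = dₖaₖ − mₖ, dₖ₊₁ = (n − mₖ₊₁²)/dₖ, aₖ₊₁ = ⌊(a₀+mₖ₊₁)/dₖ₊₁⌋:
  k=1: m=49, d=7, a=14
  k=2: m=49, d=1, a=98
d=1 and a=2a₀=98 at k=2, so the next step gives (m, d) = (49, 7) again — its k=1 value — and the period has length 2.

[49; 14, 98]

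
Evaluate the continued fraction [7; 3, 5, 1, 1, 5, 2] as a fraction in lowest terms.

3094/423

Fold from the inside: start with 2/1.
  5 + 1/2 = 11/2
  1 + 2/11 = 13/11
  1 + 11/13 = 24/13
  5 + 13/24 = 133/24
  3 + 24/133 = 423/133
  7 + 133/423 = 3094/423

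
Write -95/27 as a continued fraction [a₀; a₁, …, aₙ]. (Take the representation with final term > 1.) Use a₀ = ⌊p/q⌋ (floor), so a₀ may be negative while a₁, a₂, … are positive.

[-4; 2, 13]

-95 = -4×27 + 13
27 = 2×13 + 1
13 = 13×1 + 0  (stop)
So -95/27 = [-4; 2, 13].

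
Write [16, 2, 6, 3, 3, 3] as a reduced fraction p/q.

Using pₖ = aₖpₖ₋₁ + pₖ₋₂ and qₖ = aₖqₖ₋₁ + qₖ₋₂:
  k=0: a=16, p=16, q=1
  k=1: a=2, p=33, q=2
  k=2: a=6, p=214, q=13
  k=3: a=3, p=675, q=41
  k=4: a=3, p=2239, q=136
  k=5: a=3, p=7392, q=449

7392/449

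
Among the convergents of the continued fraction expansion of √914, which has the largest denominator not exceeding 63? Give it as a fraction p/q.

√914 = [30; 4, 3, 3, 4, 60, …] (period length 5).
Convergents:
  p_0/q_0 = 30/1
  p_1/q_1 = 121/4
  p_2/q_2 = 393/13
  p_3/q_3 = 1300/43
  p_4/q_4 = 5593/185
q_3 = 43 ≤ 63 < 185 = q_4, so the answer is 1300/43.

1300/43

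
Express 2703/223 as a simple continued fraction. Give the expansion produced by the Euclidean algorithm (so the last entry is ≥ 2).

[12; 8, 3, 1, 6]

2703 = 12·223 + 27
223 = 8·27 + 7
27 = 3·7 + 6
7 = 1·6 + 1
6 = 6·1 + 0  (stop)
So 2703/223 = [12; 8, 3, 1, 6].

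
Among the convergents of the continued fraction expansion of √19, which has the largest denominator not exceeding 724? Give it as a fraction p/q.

√19 = [4; 2, 1, 3, 1, 2, 8, …] (period length 6).
Convergents:
  p_0/q_0 = 4/1
  p_1/q_1 = 9/2
  p_2/q_2 = 13/3
  p_3/q_3 = 48/11
  p_4/q_4 = 61/14
  p_5/q_5 = 170/39
  p_6/q_6 = 1421/326
  p_7/q_7 = 3012/691
  p_8/q_8 = 4433/1017
q_7 = 691 ≤ 724 < 1017 = q_8, so the answer is 3012/691.

3012/691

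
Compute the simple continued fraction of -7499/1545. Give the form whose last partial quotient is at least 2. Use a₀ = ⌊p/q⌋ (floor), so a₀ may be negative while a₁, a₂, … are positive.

[-5; 6, 1, 5, 9, 4]

-7499 = -5×1545 + 226
1545 = 6×226 + 189
226 = 1×189 + 37
189 = 5×37 + 4
37 = 9×4 + 1
4 = 4×1 + 0  (stop)
So -7499/1545 = [-5; 6, 1, 5, 9, 4].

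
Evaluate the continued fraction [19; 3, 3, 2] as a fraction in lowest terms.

444/23

Using pₖ = aₖpₖ₋₁ + pₖ₋₂ and qₖ = aₖqₖ₋₁ + qₖ₋₂:
  k=0: a=19, p=19, q=1
  k=1: a=3, p=58, q=3
  k=2: a=3, p=193, q=10
  k=3: a=2, p=444, q=23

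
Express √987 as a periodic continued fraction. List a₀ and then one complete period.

a₀ = ⌊√987⌋ = 31.
With m₀=0, d₀=1 and mₖ₊₁ = dₖaₖ − mₖ, dₖ₊₁ = (n − mₖ₊₁²)/dₖ, aₖ₊₁ = ⌊(a₀+mₖ₊₁)/dₖ₊₁⌋:
  k=1: m=31, d=26, a=2
  k=2: m=21, d=21, a=2
  k=3: m=21, d=26, a=2
  k=4: m=31, d=1, a=62
d=1 and a=2a₀=62 at k=4, so the next step gives (m, d) = (31, 26) again — its k=1 value — and the period has length 4.

[31; 2, 2, 2, 62]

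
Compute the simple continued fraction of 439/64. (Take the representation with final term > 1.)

[6; 1, 6, 9]

439 = 6·64 + 55
64 = 1·55 + 9
55 = 6·9 + 1
9 = 9·1 + 0  (stop)
So 439/64 = [6; 1, 6, 9].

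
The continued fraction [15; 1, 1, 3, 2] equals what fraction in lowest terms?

Using pₖ = aₖpₖ₋₁ + pₖ₋₂ and qₖ = aₖqₖ₋₁ + qₖ₋₂:
  k=0: a=15, p=15, q=1
  k=1: a=1, p=16, q=1
  k=2: a=1, p=31, q=2
  k=3: a=3, p=109, q=7
  k=4: a=2, p=249, q=16

249/16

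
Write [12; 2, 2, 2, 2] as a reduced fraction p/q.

Fold from the inside: start with 2/1.
  2 + 1/2 = 5/2
  2 + 2/5 = 12/5
  2 + 5/12 = 29/12
  12 + 12/29 = 360/29

360/29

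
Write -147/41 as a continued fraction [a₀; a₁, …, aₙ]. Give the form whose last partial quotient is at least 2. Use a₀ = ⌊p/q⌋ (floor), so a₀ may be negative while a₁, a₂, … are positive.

-147 = -4·41 + 17
41 = 2·17 + 7
17 = 2·7 + 3
7 = 2·3 + 1
3 = 3·1 + 0  (stop)
So -147/41 = [-4; 2, 2, 2, 3].

[-4; 2, 2, 2, 3]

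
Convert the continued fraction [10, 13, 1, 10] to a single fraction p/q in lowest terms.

1541/153

Fold from the inside: start with 10/1.
  1 + 1/10 = 11/10
  13 + 10/11 = 153/11
  10 + 11/153 = 1541/153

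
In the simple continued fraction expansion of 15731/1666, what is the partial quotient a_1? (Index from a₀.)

15731 = 9·1666 + 737   →  a_0 = 9
1666 = 2·737 + 192   →  a_1 = 2

2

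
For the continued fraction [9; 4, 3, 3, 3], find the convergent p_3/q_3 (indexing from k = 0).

397/43

Using pₖ = aₖpₖ₋₁ + pₖ₋₂, qₖ = aₖqₖ₋₁ + qₖ₋₂ (with p₋₁=1, p₋₂=0, q₋₁=0, q₋₂=1):
  k=0: a=9, p=9, q=1
  k=1: a=4, p=37, q=4
  k=2: a=3, p=120, q=13
  k=3: a=3, p=397, q=43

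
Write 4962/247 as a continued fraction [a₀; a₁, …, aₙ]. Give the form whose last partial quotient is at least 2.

[20; 11, 4, 2, 2]

4962 = 20×247 + 22
247 = 11×22 + 5
22 = 4×5 + 2
5 = 2×2 + 1
2 = 2×1 + 0  (stop)
So 4962/247 = [20; 11, 4, 2, 2].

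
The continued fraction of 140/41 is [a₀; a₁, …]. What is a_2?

140 = 3·41 + 17   →  a_0 = 3
41 = 2·17 + 7   →  a_1 = 2
17 = 2·7 + 3   →  a_2 = 2

2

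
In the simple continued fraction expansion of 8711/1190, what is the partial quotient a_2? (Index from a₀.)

8

8711 = 7·1190 + 381   →  a_0 = 7
1190 = 3·381 + 47   →  a_1 = 3
381 = 8·47 + 5   →  a_2 = 8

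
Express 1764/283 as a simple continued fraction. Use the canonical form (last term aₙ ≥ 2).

[6; 4, 3, 2, 9]

1764 = 6×283 + 66
283 = 4×66 + 19
66 = 3×19 + 9
19 = 2×9 + 1
9 = 9×1 + 0  (stop)
So 1764/283 = [6; 4, 3, 2, 9].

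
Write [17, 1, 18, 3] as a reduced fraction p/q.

1041/58

Using pₖ = aₖpₖ₋₁ + pₖ₋₂ and qₖ = aₖqₖ₋₁ + qₖ₋₂:
  k=0: a=17, p=17, q=1
  k=1: a=1, p=18, q=1
  k=2: a=18, p=341, q=19
  k=3: a=3, p=1041, q=58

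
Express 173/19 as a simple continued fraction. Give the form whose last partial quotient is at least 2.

[9; 9, 2]

173 = 9×19 + 2
19 = 9×2 + 1
2 = 2×1 + 0  (stop)
So 173/19 = [9; 9, 2].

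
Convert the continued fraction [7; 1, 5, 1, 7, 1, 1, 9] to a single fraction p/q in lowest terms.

8758/1115

Using pₖ = aₖpₖ₋₁ + pₖ₋₂ and qₖ = aₖqₖ₋₁ + qₖ₋₂:
  k=0: a=7, p=7, q=1
  k=1: a=1, p=8, q=1
  k=2: a=5, p=47, q=6
  k=3: a=1, p=55, q=7
  k=4: a=7, p=432, q=55
  k=5: a=1, p=487, q=62
  k=6: a=1, p=919, q=117
  k=7: a=9, p=8758, q=1115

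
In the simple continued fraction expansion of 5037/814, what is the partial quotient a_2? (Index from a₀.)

5037 = 6·814 + 153   →  a_0 = 6
814 = 5·153 + 49   →  a_1 = 5
153 = 3·49 + 6   →  a_2 = 3

3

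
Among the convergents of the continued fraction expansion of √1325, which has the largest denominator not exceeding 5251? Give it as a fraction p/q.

66249/1820

√1325 = [36; 2, 2, 72, …] (period length 3).
Convergents:
  p_0/q_0 = 36/1
  p_1/q_1 = 73/2
  p_2/q_2 = 182/5
  p_3/q_3 = 13177/362
  p_4/q_4 = 26536/729
  p_5/q_5 = 66249/1820
  p_6/q_6 = 4796464/131769
q_5 = 1820 ≤ 5251 < 131769 = q_6, so the answer is 66249/1820.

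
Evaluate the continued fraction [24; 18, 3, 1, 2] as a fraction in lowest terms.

4835/201

Fold from the inside: start with 2/1.
  1 + 1/2 = 3/2
  3 + 2/3 = 11/3
  18 + 3/11 = 201/11
  24 + 11/201 = 4835/201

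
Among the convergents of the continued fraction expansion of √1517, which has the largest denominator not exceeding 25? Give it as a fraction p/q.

740/19

√1517 = [38; 1, 18, 2, 18, 1, 76, …] (period length 6).
Convergents:
  p_0/q_0 = 38/1
  p_1/q_1 = 39/1
  p_2/q_2 = 740/19
  p_3/q_3 = 1519/39
q_2 = 19 ≤ 25 < 39 = q_3, so the answer is 740/19.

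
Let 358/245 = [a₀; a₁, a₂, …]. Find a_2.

5

358 = 1·245 + 113   →  a_0 = 1
245 = 2·113 + 19   →  a_1 = 2
113 = 5·19 + 18   →  a_2 = 5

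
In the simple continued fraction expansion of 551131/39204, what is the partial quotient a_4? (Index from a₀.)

3

551131 = 14·39204 + 2275   →  a_0 = 14
39204 = 17·2275 + 529   →  a_1 = 17
2275 = 4·529 + 159   →  a_2 = 4
529 = 3·159 + 52   →  a_3 = 3
159 = 3·52 + 3   →  a_4 = 3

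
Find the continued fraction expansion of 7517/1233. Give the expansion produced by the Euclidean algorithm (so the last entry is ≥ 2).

[6; 10, 2, 1, 3, 3, 3]

7517 = 6*1233 + 119
1233 = 10*119 + 43
119 = 2*43 + 33
43 = 1*33 + 10
33 = 3*10 + 3
10 = 3*3 + 1
3 = 3*1 + 0  (stop)
So 7517/1233 = [6; 10, 2, 1, 3, 3, 3].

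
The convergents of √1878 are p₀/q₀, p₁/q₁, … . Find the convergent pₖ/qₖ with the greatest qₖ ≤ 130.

√1878 = [43; 2, 1, 42, 1, 2, 86, …] (period length 6).
Convergents:
  p_0/q_0 = 43/1
  p_1/q_1 = 87/2
  p_2/q_2 = 130/3
  p_3/q_3 = 5547/128
  p_4/q_4 = 5677/131
q_3 = 128 ≤ 130 < 131 = q_4, so the answer is 5547/128.

5547/128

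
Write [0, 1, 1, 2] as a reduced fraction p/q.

3/5

Using pₖ = aₖpₖ₋₁ + pₖ₋₂ and qₖ = aₖqₖ₋₁ + qₖ₋₂:
  k=0: a=0, p=0, q=1
  k=1: a=1, p=1, q=1
  k=2: a=1, p=1, q=2
  k=3: a=2, p=3, q=5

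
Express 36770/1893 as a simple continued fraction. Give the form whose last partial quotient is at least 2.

36770 = 19·1893 + 803
1893 = 2·803 + 287
803 = 2·287 + 229
287 = 1·229 + 58
229 = 3·58 + 55
58 = 1·55 + 3
55 = 18·3 + 1
3 = 3·1 + 0  (stop)
So 36770/1893 = [19; 2, 2, 1, 3, 1, 18, 3].

[19; 2, 2, 1, 3, 1, 18, 3]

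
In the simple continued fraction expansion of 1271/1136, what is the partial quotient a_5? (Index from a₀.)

1271 = 1·1136 + 135   →  a_0 = 1
1136 = 8·135 + 56   →  a_1 = 8
135 = 2·56 + 23   →  a_2 = 2
56 = 2·23 + 10   →  a_3 = 2
23 = 2·10 + 3   →  a_4 = 2
10 = 3·3 + 1   →  a_5 = 3

3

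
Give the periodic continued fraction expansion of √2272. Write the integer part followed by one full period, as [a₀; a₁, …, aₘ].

[47; 1, 1, 1, 94]

a₀ = ⌊√2272⌋ = 47.
With m₀=0, d₀=1 and mₖ₊₁ = dₖaₖ − mₖ, dₖ₊₁ = (n − mₖ₊₁²)/dₖ, aₖ₊₁ = ⌊(a₀+mₖ₊₁)/dₖ₊₁⌋:
  k=1: m=47, d=63, a=1
  k=2: m=16, d=32, a=1
  k=3: m=16, d=63, a=1
  k=4: m=47, d=1, a=94
d=1 and a=2a₀=94 at k=4, so the next step gives (m, d) = (47, 63) again — its k=1 value — and the period has length 4.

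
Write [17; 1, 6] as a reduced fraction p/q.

125/7

Using pₖ = aₖpₖ₋₁ + pₖ₋₂ and qₖ = aₖqₖ₋₁ + qₖ₋₂:
  k=0: a=17, p=17, q=1
  k=1: a=1, p=18, q=1
  k=2: a=6, p=125, q=7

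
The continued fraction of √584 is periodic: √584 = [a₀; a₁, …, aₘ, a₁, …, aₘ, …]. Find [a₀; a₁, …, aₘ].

a₀ = ⌊√584⌋ = 24.
With m₀=0, d₀=1 and mₖ₊₁ = dₖaₖ − mₖ, dₖ₊₁ = (n − mₖ₊₁²)/dₖ, aₖ₊₁ = ⌊(a₀+mₖ₊₁)/dₖ₊₁⌋:
  k=1: m=24, d=8, a=6
  k=2: m=24, d=1, a=48
d=1 and a=2a₀=48 at k=2, so the next step gives (m, d) = (24, 8) again — its k=1 value — and the period has length 2.

[24; 6, 48]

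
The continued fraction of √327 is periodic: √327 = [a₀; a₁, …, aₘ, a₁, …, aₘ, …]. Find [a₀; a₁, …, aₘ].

a₀ = ⌊√327⌋ = 18.
With m₀=0, d₀=1 and mₖ₊₁ = dₖaₖ − mₖ, dₖ₊₁ = (n − mₖ₊₁²)/dₖ, aₖ₊₁ = ⌊(a₀+mₖ₊₁)/dₖ₊₁⌋:
  k=1: m=18, d=3, a=12
  k=2: m=18, d=1, a=36
d=1 and a=2a₀=36 at k=2, so the next step gives (m, d) = (18, 3) again — its k=1 value — and the period has length 2.

[18; 12, 36]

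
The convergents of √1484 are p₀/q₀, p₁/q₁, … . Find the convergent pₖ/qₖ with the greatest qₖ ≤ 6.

77/2

√1484 = [38; 1, 1, 10, 1, 1, 76, …] (period length 6).
Convergents:
  p_0/q_0 = 38/1
  p_1/q_1 = 39/1
  p_2/q_2 = 77/2
  p_3/q_3 = 809/21
q_2 = 2 ≤ 6 < 21 = q_3, so the answer is 77/2.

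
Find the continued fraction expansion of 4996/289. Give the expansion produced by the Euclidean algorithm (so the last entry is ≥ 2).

[17; 3, 2, 13, 3]

4996 = 17·289 + 83
289 = 3·83 + 40
83 = 2·40 + 3
40 = 13·3 + 1
3 = 3·1 + 0  (stop)
So 4996/289 = [17; 3, 2, 13, 3].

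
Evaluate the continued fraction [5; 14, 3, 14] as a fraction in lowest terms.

Using pₖ = aₖpₖ₋₁ + pₖ₋₂ and qₖ = aₖqₖ₋₁ + qₖ₋₂:
  k=0: a=5, p=5, q=1
  k=1: a=14, p=71, q=14
  k=2: a=3, p=218, q=43
  k=3: a=14, p=3123, q=616

3123/616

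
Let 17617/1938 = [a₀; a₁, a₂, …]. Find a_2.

17617 = 9·1938 + 175   →  a_0 = 9
1938 = 11·175 + 13   →  a_1 = 11
175 = 13·13 + 6   →  a_2 = 13

13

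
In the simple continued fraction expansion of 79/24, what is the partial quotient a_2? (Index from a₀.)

2

79 = 3·24 + 7   →  a_0 = 3
24 = 3·7 + 3   →  a_1 = 3
7 = 2·3 + 1   →  a_2 = 2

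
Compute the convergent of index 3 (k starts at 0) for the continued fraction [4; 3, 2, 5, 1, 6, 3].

Using pₖ = aₖpₖ₋₁ + pₖ₋₂, qₖ = aₖqₖ₋₁ + qₖ₋₂ (with p₋₁=1, p₋₂=0, q₋₁=0, q₋₂=1):
  k=0: a=4, p=4, q=1
  k=1: a=3, p=13, q=3
  k=2: a=2, p=30, q=7
  k=3: a=5, p=163, q=38

163/38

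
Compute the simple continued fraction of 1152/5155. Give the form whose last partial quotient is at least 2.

[0; 4, 2, 9, 2, 3, 8]

1152 = 0*5155 + 1152
5155 = 4*1152 + 547
1152 = 2*547 + 58
547 = 9*58 + 25
58 = 2*25 + 8
25 = 3*8 + 1
8 = 8*1 + 0  (stop)
So 1152/5155 = [0; 4, 2, 9, 2, 3, 8].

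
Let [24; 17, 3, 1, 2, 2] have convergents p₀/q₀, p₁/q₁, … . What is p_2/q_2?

1251/52

Using pₖ = aₖpₖ₋₁ + pₖ₋₂, qₖ = aₖqₖ₋₁ + qₖ₋₂ (with p₋₁=1, p₋₂=0, q₋₁=0, q₋₂=1):
  k=0: a=24, p=24, q=1
  k=1: a=17, p=409, q=17
  k=2: a=3, p=1251, q=52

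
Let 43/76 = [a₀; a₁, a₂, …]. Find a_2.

43 = 0·76 + 43   →  a_0 = 0
76 = 1·43 + 33   →  a_1 = 1
43 = 1·33 + 10   →  a_2 = 1

1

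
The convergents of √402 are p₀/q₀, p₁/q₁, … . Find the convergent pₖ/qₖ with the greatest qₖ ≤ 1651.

√402 = [20; 20, 40, …] (period length 2).
Convergents:
  p_0/q_0 = 20/1
  p_1/q_1 = 401/20
  p_2/q_2 = 16060/801
  p_3/q_3 = 321601/16040
q_2 = 801 ≤ 1651 < 16040 = q_3, so the answer is 16060/801.

16060/801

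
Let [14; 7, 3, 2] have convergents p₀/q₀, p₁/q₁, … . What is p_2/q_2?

Using pₖ = aₖpₖ₋₁ + pₖ₋₂, qₖ = aₖqₖ₋₁ + qₖ₋₂ (with p₋₁=1, p₋₂=0, q₋₁=0, q₋₂=1):
  k=0: a=14, p=14, q=1
  k=1: a=7, p=99, q=7
  k=2: a=3, p=311, q=22

311/22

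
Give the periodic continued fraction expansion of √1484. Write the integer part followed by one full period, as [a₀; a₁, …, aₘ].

[38; 1, 1, 10, 1, 1, 76]

a₀ = ⌊√1484⌋ = 38.
With m₀=0, d₀=1 and mₖ₊₁ = dₖaₖ − mₖ, dₖ₊₁ = (n − mₖ₊₁²)/dₖ, aₖ₊₁ = ⌊(a₀+mₖ₊₁)/dₖ₊₁⌋:
  k=1: m=38, d=40, a=1
  k=2: m=2, d=37, a=1
  k=3: m=35, d=7, a=10
  k=4: m=35, d=37, a=1
  k=5: m=2, d=40, a=1
  k=6: m=38, d=1, a=76
d=1 and a=2a₀=76 at k=6, so the next step gives (m, d) = (38, 40) again — its k=1 value — and the period has length 6.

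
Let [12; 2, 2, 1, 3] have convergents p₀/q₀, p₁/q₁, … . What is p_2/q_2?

Using pₖ = aₖpₖ₋₁ + pₖ₋₂, qₖ = aₖqₖ₋₁ + qₖ₋₂ (with p₋₁=1, p₋₂=0, q₋₁=0, q₋₂=1):
  k=0: a=12, p=12, q=1
  k=1: a=2, p=25, q=2
  k=2: a=2, p=62, q=5

62/5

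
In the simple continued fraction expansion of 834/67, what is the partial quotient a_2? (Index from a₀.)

834 = 12·67 + 30   →  a_0 = 12
67 = 2·30 + 7   →  a_1 = 2
30 = 4·7 + 2   →  a_2 = 4

4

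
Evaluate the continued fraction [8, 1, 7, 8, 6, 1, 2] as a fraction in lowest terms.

11753/1324

Using pₖ = aₖpₖ₋₁ + pₖ₋₂ and qₖ = aₖqₖ₋₁ + qₖ₋₂:
  k=0: a=8, p=8, q=1
  k=1: a=1, p=9, q=1
  k=2: a=7, p=71, q=8
  k=3: a=8, p=577, q=65
  k=4: a=6, p=3533, q=398
  k=5: a=1, p=4110, q=463
  k=6: a=2, p=11753, q=1324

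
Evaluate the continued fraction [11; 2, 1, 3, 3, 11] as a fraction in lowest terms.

4624/407

Fold from the inside: start with 11/1.
  3 + 1/11 = 34/11
  3 + 11/34 = 113/34
  1 + 34/113 = 147/113
  2 + 113/147 = 407/147
  11 + 147/407 = 4624/407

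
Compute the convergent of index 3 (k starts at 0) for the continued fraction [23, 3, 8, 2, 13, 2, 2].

Using pₖ = aₖpₖ₋₁ + pₖ₋₂, qₖ = aₖqₖ₋₁ + qₖ₋₂ (with p₋₁=1, p₋₂=0, q₋₁=0, q₋₂=1):
  k=0: a=23, p=23, q=1
  k=1: a=3, p=70, q=3
  k=2: a=8, p=583, q=25
  k=3: a=2, p=1236, q=53

1236/53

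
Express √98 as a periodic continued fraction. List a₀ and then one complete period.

a₀ = ⌊√98⌋ = 9.
With m₀=0, d₀=1 and mₖ₊₁ = dₖaₖ − mₖ, dₖ₊₁ = (n − mₖ₊₁²)/dₖ, aₖ₊₁ = ⌊(a₀+mₖ₊₁)/dₖ₊₁⌋:
  k=1: m=9, d=17, a=1
  k=2: m=8, d=2, a=8
  k=3: m=8, d=17, a=1
  k=4: m=9, d=1, a=18
d=1 and a=2a₀=18 at k=4, so the next step gives (m, d) = (9, 17) again — its k=1 value — and the period has length 4.

[9; 1, 8, 1, 18]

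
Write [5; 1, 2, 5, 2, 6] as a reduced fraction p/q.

1285/226

Using pₖ = aₖpₖ₋₁ + pₖ₋₂ and qₖ = aₖqₖ₋₁ + qₖ₋₂:
  k=0: a=5, p=5, q=1
  k=1: a=1, p=6, q=1
  k=2: a=2, p=17, q=3
  k=3: a=5, p=91, q=16
  k=4: a=2, p=199, q=35
  k=5: a=6, p=1285, q=226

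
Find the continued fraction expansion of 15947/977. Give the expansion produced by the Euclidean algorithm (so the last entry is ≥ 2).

[16; 3, 9, 1, 5, 2, 2]

15947 = 16×977 + 315
977 = 3×315 + 32
315 = 9×32 + 27
32 = 1×27 + 5
27 = 5×5 + 2
5 = 2×2 + 1
2 = 2×1 + 0  (stop)
So 15947/977 = [16; 3, 9, 1, 5, 2, 2].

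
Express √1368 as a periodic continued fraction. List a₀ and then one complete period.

[36; 1, 72]

a₀ = ⌊√1368⌋ = 36.
With m₀=0, d₀=1 and mₖ₊₁ = dₖaₖ − mₖ, dₖ₊₁ = (n − mₖ₊₁²)/dₖ, aₖ₊₁ = ⌊(a₀+mₖ₊₁)/dₖ₊₁⌋:
  k=1: m=36, d=72, a=1
  k=2: m=36, d=1, a=72
d=1 and a=2a₀=72 at k=2, so the next step gives (m, d) = (36, 72) again — its k=1 value — and the period has length 2.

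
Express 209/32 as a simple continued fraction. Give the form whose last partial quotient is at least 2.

209 = 6×32 + 17
32 = 1×17 + 15
17 = 1×15 + 2
15 = 7×2 + 1
2 = 2×1 + 0  (stop)
So 209/32 = [6; 1, 1, 7, 2].

[6; 1, 1, 7, 2]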